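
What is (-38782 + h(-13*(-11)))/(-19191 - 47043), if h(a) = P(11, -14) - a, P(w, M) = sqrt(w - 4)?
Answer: 12975/22078 - sqrt(7)/66234 ≈ 0.58765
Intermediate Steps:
P(w, M) = sqrt(-4 + w)
h(a) = sqrt(7) - a (h(a) = sqrt(-4 + 11) - a = sqrt(7) - a)
(-38782 + h(-13*(-11)))/(-19191 - 47043) = (-38782 + (sqrt(7) - (-13)*(-11)))/(-19191 - 47043) = (-38782 + (sqrt(7) - 1*143))/(-66234) = (-38782 + (sqrt(7) - 143))*(-1/66234) = (-38782 + (-143 + sqrt(7)))*(-1/66234) = (-38925 + sqrt(7))*(-1/66234) = 12975/22078 - sqrt(7)/66234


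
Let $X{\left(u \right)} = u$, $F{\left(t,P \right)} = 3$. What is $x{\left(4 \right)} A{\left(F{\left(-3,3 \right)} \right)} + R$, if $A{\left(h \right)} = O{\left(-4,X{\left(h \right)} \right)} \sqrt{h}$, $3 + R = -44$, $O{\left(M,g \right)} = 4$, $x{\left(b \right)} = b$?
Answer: $-47 + 16 \sqrt{3} \approx -19.287$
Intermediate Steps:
$R = -47$ ($R = -3 - 44 = -47$)
$A{\left(h \right)} = 4 \sqrt{h}$
$x{\left(4 \right)} A{\left(F{\left(-3,3 \right)} \right)} + R = 4 \cdot 4 \sqrt{3} - 47 = 16 \sqrt{3} - 47 = -47 + 16 \sqrt{3}$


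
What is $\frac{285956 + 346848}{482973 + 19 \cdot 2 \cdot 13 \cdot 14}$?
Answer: $\frac{632804}{489889} \approx 1.2917$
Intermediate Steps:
$\frac{285956 + 346848}{482973 + 19 \cdot 2 \cdot 13 \cdot 14} = \frac{632804}{482973 + 38 \cdot 13 \cdot 14} = \frac{632804}{482973 + 494 \cdot 14} = \frac{632804}{482973 + 6916} = \frac{632804}{489889}$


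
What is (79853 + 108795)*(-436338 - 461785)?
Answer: -169429107704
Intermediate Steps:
(79853 + 108795)*(-436338 - 461785) = 188648*(-898123) = -169429107704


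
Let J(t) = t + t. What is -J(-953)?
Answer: 1906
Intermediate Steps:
J(t) = 2*t
-J(-953) = -2*(-953) = -1*(-1906) = 1906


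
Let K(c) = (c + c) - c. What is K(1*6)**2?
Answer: 36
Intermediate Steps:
K(c) = c (K(c) = 2*c - c = c)
K(1*6)**2 = (1*6)**2 = 6**2 = 36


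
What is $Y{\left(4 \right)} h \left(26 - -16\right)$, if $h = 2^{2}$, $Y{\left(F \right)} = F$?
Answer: $672$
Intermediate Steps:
$h = 4$
$Y{\left(4 \right)} h \left(26 - -16\right) = 4 \cdot 4 \left(26 - -16\right) = 16 \left(26 + 16\right) = 16 \cdot 42 = 672$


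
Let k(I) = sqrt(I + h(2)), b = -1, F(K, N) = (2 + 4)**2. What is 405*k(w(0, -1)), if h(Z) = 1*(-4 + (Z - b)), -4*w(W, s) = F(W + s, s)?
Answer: 405*I*sqrt(10) ≈ 1280.7*I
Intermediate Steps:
F(K, N) = 36 (F(K, N) = 6**2 = 36)
w(W, s) = -9 (w(W, s) = -1/4*36 = -9)
h(Z) = -3 + Z (h(Z) = 1*(-4 + (Z - 1*(-1))) = 1*(-4 + (Z + 1)) = 1*(-4 + (1 + Z)) = 1*(-3 + Z) = -3 + Z)
k(I) = sqrt(-1 + I) (k(I) = sqrt(I + (-3 + 2)) = sqrt(I - 1) = sqrt(-1 + I))
405*k(w(0, -1)) = 405*sqrt(-1 - 9) = 405*sqrt(-10) = 405*(I*sqrt(10)) = 405*I*sqrt(10)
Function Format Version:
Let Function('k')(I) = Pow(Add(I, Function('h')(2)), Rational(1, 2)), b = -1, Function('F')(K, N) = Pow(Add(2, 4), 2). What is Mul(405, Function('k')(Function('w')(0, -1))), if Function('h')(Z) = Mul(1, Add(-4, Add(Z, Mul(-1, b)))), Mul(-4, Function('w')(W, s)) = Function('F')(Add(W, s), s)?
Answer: Mul(405, I, Pow(10, Rational(1, 2))) ≈ Mul(1280.7, I)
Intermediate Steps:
Function('F')(K, N) = 36 (Function('F')(K, N) = Pow(6, 2) = 36)
Function('w')(W, s) = -9 (Function('w')(W, s) = Mul(Rational(-1, 4), 36) = -9)
Function('h')(Z) = Add(-3, Z) (Function('h')(Z) = Mul(1, Add(-4, Add(Z, Mul(-1, -1)))) = Mul(1, Add(-4, Add(Z, 1))) = Mul(1, Add(-4, Add(1, Z))) = Mul(1, Add(-3, Z)) = Add(-3, Z))
Function('k')(I) = Pow(Add(-1, I), Rational(1, 2)) (Function('k')(I) = Pow(Add(I, Add(-3, 2)), Rational(1, 2)) = Pow(Add(I, -1), Rational(1, 2)) = Pow(Add(-1, I), Rational(1, 2)))
Mul(405, Function('k')(Function('w')(0, -1))) = Mul(405, Pow(Add(-1, -9), Rational(1, 2))) = Mul(405, Pow(-10, Rational(1, 2))) = Mul(405, Mul(I, Pow(10, Rational(1, 2)))) = Mul(405, I, Pow(10, Rational(1, 2)))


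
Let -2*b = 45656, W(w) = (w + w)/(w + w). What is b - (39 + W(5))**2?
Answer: -24428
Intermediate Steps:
W(w) = 1 (W(w) = (2*w)/((2*w)) = (2*w)*(1/(2*w)) = 1)
b = -22828 (b = -1/2*45656 = -22828)
b - (39 + W(5))**2 = -22828 - (39 + 1)**2 = -22828 - 1*40**2 = -22828 - 1*1600 = -22828 - 1600 = -24428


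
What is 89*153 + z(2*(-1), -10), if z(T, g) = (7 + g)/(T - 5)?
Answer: 95322/7 ≈ 13617.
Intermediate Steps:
z(T, g) = (7 + g)/(-5 + T)
89*153 + z(2*(-1), -10) = 89*153 + (7 - 10)/(-5 + 2*(-1)) = 13617 - 3/(-5 - 2) = 13617 - 3/(-7) = 13617 - ⅐*(-3) = 13617 + 3/7 = 95322/7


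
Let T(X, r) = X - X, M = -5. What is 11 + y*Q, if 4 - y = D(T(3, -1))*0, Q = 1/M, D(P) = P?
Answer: 51/5 ≈ 10.200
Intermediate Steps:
T(X, r) = 0
Q = -1/5 (Q = 1/(-5) = -1/5 ≈ -0.20000)
y = 4 (y = 4 - 0*0 = 4 - 1*0 = 4 + 0 = 4)
11 + y*Q = 11 + 4*(-1/5) = 11 - 4/5 = 51/5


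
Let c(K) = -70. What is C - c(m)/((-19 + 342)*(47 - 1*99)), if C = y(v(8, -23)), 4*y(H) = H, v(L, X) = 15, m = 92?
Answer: 62915/16796 ≈ 3.7458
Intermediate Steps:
y(H) = H/4
C = 15/4 (C = (¼)*15 = 15/4 ≈ 3.7500)
C - c(m)/((-19 + 342)*(47 - 1*99)) = 15/4 - (-70)/((-19 + 342)*(47 - 1*99)) = 15/4 - (-70)/(323*(47 - 99)) = 15/4 - (-70)/(323*(-52)) = 15/4 - (-70)/(-16796) = 15/4 - (-70)*(-1)/16796 = 15/4 - 1*35/8398 = 15/4 - 35/8398 = 62915/16796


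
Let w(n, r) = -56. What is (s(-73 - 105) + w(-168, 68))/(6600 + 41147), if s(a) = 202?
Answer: 146/47747 ≈ 0.0030578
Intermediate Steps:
(s(-73 - 105) + w(-168, 68))/(6600 + 41147) = (202 - 56)/(6600 + 41147) = 146/47747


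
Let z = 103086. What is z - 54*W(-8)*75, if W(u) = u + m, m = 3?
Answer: 123336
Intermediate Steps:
W(u) = 3 + u (W(u) = u + 3 = 3 + u)
z - 54*W(-8)*75 = 103086 - 54*(3 - 8)*75 = 103086 - 54*(-5)*75 = 103086 + 270*75 = 103086 + 20250 = 123336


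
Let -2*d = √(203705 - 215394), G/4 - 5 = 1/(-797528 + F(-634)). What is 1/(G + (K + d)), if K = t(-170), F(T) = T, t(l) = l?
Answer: -95559389929248/16195565087557945 + 318531289122*I*√11689/16195565087557945 ≈ -0.0059003 + 0.0021264*I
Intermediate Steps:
K = -170
G = 7981618/399081 (G = 20 + 4/(-797528 - 634) = 20 + 4/(-798162) = 20 + 4*(-1/798162) = 20 - 2/399081 = 7981618/399081 ≈ 20.000)
d = -I*√11689/2 (d = -√(203705 - 215394)/2 = -I*√11689/2 ≈ -54.058*I)
1/(G + (K + d)) = 1/(7981618/399081 + (-170 - I*√11689/2)) = 1/(-59862152/399081 - I*√11689/2)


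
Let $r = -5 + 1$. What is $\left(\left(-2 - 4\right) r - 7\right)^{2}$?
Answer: $289$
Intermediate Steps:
$r = -4$
$\left(\left(-2 - 4\right) r - 7\right)^{2} = \left(\left(-2 - 4\right) \left(-4\right) - 7\right)^{2} = \left(\left(-6\right) \left(-4\right) - 7\right)^{2} = \left(24 - 7\right)^{2} = 17^{2} = 289$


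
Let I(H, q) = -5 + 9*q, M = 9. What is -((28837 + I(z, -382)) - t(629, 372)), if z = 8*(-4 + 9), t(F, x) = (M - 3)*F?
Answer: -21620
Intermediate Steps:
t(F, x) = 6*F (t(F, x) = (9 - 3)*F = 6*F)
z = 40 (z = 8*5 = 40)
-((28837 + I(z, -382)) - t(629, 372)) = -((28837 + (-5 + 9*(-382))) - 6*629) = -((28837 + (-5 - 3438)) - 1*3774) = -((28837 - 3443) - 3774) = -(25394 - 3774) = -1*21620 = -21620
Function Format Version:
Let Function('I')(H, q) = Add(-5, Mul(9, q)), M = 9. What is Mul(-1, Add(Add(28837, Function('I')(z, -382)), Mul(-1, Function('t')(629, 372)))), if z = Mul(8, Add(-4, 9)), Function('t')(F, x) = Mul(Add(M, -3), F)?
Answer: -21620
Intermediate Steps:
Function('t')(F, x) = Mul(6, F) (Function('t')(F, x) = Mul(Add(9, -3), F) = Mul(6, F))
z = 40 (z = Mul(8, 5) = 40)
Mul(-1, Add(Add(28837, Function('I')(z, -382)), Mul(-1, Function('t')(629, 372)))) = Mul(-1, Add(Add(28837, Add(-5, Mul(9, -382))), Mul(-1, Mul(6, 629)))) = Mul(-1, Add(Add(28837, Add(-5, -3438)), Mul(-1, 3774))) = Mul(-1, Add(Add(28837, -3443), -3774)) = Mul(-1, Add(25394, -3774)) = Mul(-1, 21620) = -21620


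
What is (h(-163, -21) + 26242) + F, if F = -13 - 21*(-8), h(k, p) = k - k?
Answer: 26397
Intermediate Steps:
h(k, p) = 0
F = 155 (F = -13 + 168 = 155)
(h(-163, -21) + 26242) + F = (0 + 26242) + 155 = 26242 + 155 = 26397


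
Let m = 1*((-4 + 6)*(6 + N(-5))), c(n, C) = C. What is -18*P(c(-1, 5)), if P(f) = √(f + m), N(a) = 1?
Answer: -18*√19 ≈ -78.460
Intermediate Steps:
m = 14 (m = 1*((-4 + 6)*(6 + 1)) = 1*(2*7) = 1*14 = 14)
P(f) = √(14 + f) (P(f) = √(f + 14) = √(14 + f))
-18*P(c(-1, 5)) = -18*√(14 + 5) = -18*√19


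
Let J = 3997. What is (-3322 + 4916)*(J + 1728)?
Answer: 9125650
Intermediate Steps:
(-3322 + 4916)*(J + 1728) = (-3322 + 4916)*(3997 + 1728) = 1594*5725 = 9125650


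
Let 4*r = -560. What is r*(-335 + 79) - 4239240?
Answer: -4203400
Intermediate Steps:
r = -140 (r = (1/4)*(-560) = -140)
r*(-335 + 79) - 4239240 = -140*(-335 + 79) - 4239240 = -140*(-256) - 4239240 = 35840 - 4239240 = -4203400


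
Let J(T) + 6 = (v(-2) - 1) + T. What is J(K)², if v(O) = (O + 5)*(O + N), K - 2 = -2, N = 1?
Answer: 100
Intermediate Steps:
K = 0 (K = 2 - 2 = 0)
v(O) = (1 + O)*(5 + O) (v(O) = (O + 5)*(O + 1) = (5 + O)*(1 + O) = (1 + O)*(5 + O))
J(T) = -10 + T (J(T) = -6 + (((5 + (-2)² + 6*(-2)) - 1) + T) = -6 + (((5 + 4 - 12) - 1) + T) = -6 + ((-3 - 1) + T) = -6 + (-4 + T) = -10 + T)
J(K)² = (-10 + 0)² = (-10)² = 100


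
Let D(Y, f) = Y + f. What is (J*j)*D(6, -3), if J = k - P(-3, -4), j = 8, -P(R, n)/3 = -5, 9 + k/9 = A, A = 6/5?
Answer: -10224/5 ≈ -2044.8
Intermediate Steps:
A = 6/5 (A = 6*(⅕) = 6/5 ≈ 1.2000)
k = -351/5 (k = -81 + 9*(6/5) = -81 + 54/5 = -351/5 ≈ -70.200)
P(R, n) = 15 (P(R, n) = -3*(-5) = 15)
J = -426/5 (J = -351/5 - 1*15 = -351/5 - 15 = -426/5 ≈ -85.200)
(J*j)*D(6, -3) = (-426/5*8)*(6 - 3) = -3408/5*3 = -10224/5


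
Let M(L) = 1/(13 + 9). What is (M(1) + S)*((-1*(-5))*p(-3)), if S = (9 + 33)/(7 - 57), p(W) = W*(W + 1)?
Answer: -1311/55 ≈ -23.836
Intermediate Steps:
p(W) = W*(1 + W)
S = -21/25 (S = 42/(-50) = 42*(-1/50) = -21/25 ≈ -0.84000)
M(L) = 1/22
(M(1) + S)*((-1*(-5))*p(-3)) = (1/22 - 21/25)*((-1*(-5))*(-3*(1 - 3))) = -437*(-3*(-2))/110 = -437*6/110 = -437/550*30 = -1311/55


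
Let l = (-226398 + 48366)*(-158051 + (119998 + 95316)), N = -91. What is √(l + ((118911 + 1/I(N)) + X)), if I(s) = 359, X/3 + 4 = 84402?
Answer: 4*I*√82115516717227/359 ≈ 1.0097e+5*I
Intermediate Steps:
X = 253194 (X = -12 + 3*84402 = -12 + 253206 = 253194)
l = -10194646416 (l = -178032*(-158051 + 215314) = -178032*57263 = -10194646416)
√(l + ((118911 + 1/I(N)) + X)) = √(-10194646416 + ((118911 + 1/359) + 253194)) = √(-10194646416 + (42689050/359 + 253194)) = √(-10194646416 + 133585696/359) = √(-3659744477648/359) = 4*I*√82115516717227/359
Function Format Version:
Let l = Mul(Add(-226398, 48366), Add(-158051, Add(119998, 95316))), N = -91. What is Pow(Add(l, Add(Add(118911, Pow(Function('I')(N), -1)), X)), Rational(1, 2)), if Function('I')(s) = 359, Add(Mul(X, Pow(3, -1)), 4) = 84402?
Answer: Mul(Rational(4, 359), I, Pow(82115516717227, Rational(1, 2))) ≈ Mul(1.0097e+5, I)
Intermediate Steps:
X = 253194 (X = Add(-12, Mul(3, 84402)) = Add(-12, 253206) = 253194)
l = -10194646416 (l = Mul(-178032, Add(-158051, 215314)) = Mul(-178032, 57263) = -10194646416)
Pow(Add(l, Add(Add(118911, Pow(Function('I')(N), -1)), X)), Rational(1, 2)) = Pow(Add(-10194646416, Add(Add(118911, Pow(359, -1)), 253194)), Rational(1, 2)) = Pow(Add(-10194646416, Add(Add(118911, Rational(1, 359)), 253194)), Rational(1, 2)) = Pow(Add(-10194646416, Add(Rational(42689050, 359), 253194)), Rational(1, 2)) = Pow(Add(-10194646416, Rational(133585696, 359)), Rational(1, 2)) = Pow(Rational(-3659744477648, 359), Rational(1, 2)) = Mul(Rational(4, 359), I, Pow(82115516717227, Rational(1, 2)))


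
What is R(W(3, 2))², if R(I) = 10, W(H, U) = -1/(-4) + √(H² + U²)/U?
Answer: 100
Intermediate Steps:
W(H, U) = ¼ + √(H² + U²)/U (W(H, U) = -1*(-¼) + √(H² + U²)/U = ¼ + √(H² + U²)/U)
R(W(3, 2))² = 10² = 100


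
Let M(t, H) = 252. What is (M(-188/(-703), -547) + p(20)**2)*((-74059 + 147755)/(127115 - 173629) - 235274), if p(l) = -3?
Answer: -1428140913426/23257 ≈ -6.1407e+7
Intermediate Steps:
(M(-188/(-703), -547) + p(20)**2)*((-74059 + 147755)/(127115 - 173629) - 235274) = (252 + (-3)**2)*((-74059 + 147755)/(127115 - 173629) - 235274) = (252 + 9)*(73696/(-46514) - 235274) = 261*(73696*(-1/46514) - 235274) = 261*(-36848/23257 - 235274) = 261*(-5471804266/23257) = -1428140913426/23257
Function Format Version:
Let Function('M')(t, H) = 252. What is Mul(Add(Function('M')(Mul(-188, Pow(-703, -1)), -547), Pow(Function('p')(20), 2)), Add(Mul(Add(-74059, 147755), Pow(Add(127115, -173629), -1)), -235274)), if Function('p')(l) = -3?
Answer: Rational(-1428140913426, 23257) ≈ -6.1407e+7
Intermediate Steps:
Mul(Add(Function('M')(Mul(-188, Pow(-703, -1)), -547), Pow(Function('p')(20), 2)), Add(Mul(Add(-74059, 147755), Pow(Add(127115, -173629), -1)), -235274)) = Mul(Add(252, Pow(-3, 2)), Add(Mul(Add(-74059, 147755), Pow(Add(127115, -173629), -1)), -235274)) = Mul(Add(252, 9), Add(Mul(73696, Pow(-46514, -1)), -235274)) = Mul(261, Add(Mul(73696, Rational(-1, 46514)), -235274)) = Mul(261, Add(Rational(-36848, 23257), -235274)) = Mul(261, Rational(-5471804266, 23257)) = Rational(-1428140913426, 23257)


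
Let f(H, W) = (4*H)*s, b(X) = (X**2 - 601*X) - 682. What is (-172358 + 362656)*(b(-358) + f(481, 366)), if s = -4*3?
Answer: 60810106496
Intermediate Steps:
s = -12
b(X) = -682 + X**2 - 601*X
f(H, W) = -48*H (f(H, W) = (4*H)*(-12) = -48*H)
(-172358 + 362656)*(b(-358) + f(481, 366)) = (-172358 + 362656)*((-682 + (-358)**2 - 601*(-358)) - 48*481) = 190298*((-682 + 128164 + 215158) - 23088) = 190298*(342640 - 23088) = 190298*319552 = 60810106496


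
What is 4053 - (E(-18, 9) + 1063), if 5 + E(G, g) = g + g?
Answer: 2977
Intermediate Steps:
E(G, g) = -5 + 2*g (E(G, g) = -5 + (g + g) = -5 + 2*g)
4053 - (E(-18, 9) + 1063) = 4053 - ((-5 + 2*9) + 1063) = 4053 - ((-5 + 18) + 1063) = 4053 - (13 + 1063) = 4053 - 1*1076 = 4053 - 1076 = 2977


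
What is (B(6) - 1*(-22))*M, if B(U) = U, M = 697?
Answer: 19516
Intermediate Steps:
(B(6) - 1*(-22))*M = (6 - 1*(-22))*697 = (6 + 22)*697 = 28*697 = 19516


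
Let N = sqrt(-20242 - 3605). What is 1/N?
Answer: -I*sqrt(23847)/23847 ≈ -0.0064756*I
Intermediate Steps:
N = I*sqrt(23847) (N = sqrt(-23847) = I*sqrt(23847) ≈ 154.42*I)
1/N = 1/(I*sqrt(23847)) = -I*sqrt(23847)/23847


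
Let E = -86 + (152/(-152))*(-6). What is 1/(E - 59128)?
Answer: -1/59208 ≈ -1.6890e-5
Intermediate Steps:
E = -80 (E = -86 + (152*(-1/152))*(-6) = -86 - 1*(-6) = -86 + 6 = -80)
1/(E - 59128) = 1/(-80 - 59128) = 1/(-59208) = -1/59208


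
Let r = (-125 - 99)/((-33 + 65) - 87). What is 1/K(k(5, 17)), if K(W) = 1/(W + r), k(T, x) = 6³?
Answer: 12104/55 ≈ 220.07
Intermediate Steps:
k(T, x) = 216
r = 224/55 (r = -224/(32 - 87) = -224/(-55) = -224*(-1/55) = 224/55 ≈ 4.0727)
K(W) = 1/(224/55 + W) (K(W) = 1/(W + 224/55) = 1/(224/55 + W))
1/K(k(5, 17)) = 1/(55/(224 + 55*216)) = 1/(55/(224 + 11880)) = 1/(55/12104) = 12104/55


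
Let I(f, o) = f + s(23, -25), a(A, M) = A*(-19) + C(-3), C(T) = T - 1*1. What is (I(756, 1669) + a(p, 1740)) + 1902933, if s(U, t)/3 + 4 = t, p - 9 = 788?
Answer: 1888455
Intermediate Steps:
p = 797 (p = 9 + 788 = 797)
s(U, t) = -12 + 3*t
C(T) = -1 + T (C(T) = T - 1 = -1 + T)
a(A, M) = -4 - 19*A (a(A, M) = A*(-19) + (-1 - 3) = -19*A - 4 = -4 - 19*A)
I(f, o) = -87 + f (I(f, o) = f + (-12 + 3*(-25)) = f + (-12 - 75) = f - 87 = -87 + f)
(I(756, 1669) + a(p, 1740)) + 1902933 = ((-87 + 756) + (-4 - 19*797)) + 1902933 = (669 + (-4 - 15143)) + 1902933 = (669 - 15147) + 1902933 = -14478 + 1902933 = 1888455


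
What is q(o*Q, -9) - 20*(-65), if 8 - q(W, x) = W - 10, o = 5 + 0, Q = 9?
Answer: 1273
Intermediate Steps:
o = 5
q(W, x) = 18 - W (q(W, x) = 8 - (W - 10) = 8 - (-10 + W) = 8 + (10 - W) = 18 - W)
q(o*Q, -9) - 20*(-65) = (18 - 5*9) - 20*(-65) = (18 - 1*45) + 1300 = (18 - 45) + 1300 = -27 + 1300 = 1273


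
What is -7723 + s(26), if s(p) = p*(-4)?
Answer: -7827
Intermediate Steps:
s(p) = -4*p
-7723 + s(26) = -7723 - 4*26 = -7723 - 104 = -7827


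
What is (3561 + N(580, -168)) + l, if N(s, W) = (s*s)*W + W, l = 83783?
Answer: -56428024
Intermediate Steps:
N(s, W) = W + W*s² (N(s, W) = s²*W + W = W*s² + W = W + W*s²)
(3561 + N(580, -168)) + l = (3561 - 168*(1 + 580²)) + 83783 = (3561 - 168*(1 + 336400)) + 83783 = (3561 - 168*336401) + 83783 = (3561 - 56515368) + 83783 = -56511807 + 83783 = -56428024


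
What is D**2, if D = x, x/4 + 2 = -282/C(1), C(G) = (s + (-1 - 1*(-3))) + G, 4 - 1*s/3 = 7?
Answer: 32400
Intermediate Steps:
s = -9 (s = 12 - 3*7 = 12 - 21 = -9)
C(G) = -7 + G (C(G) = (-9 + (-1 - 1*(-3))) + G = (-9 + (-1 + 3)) + G = (-9 + 2) + G = -7 + G)
x = 180 (x = -8 + 4*(-282/(-7 + 1)) = -8 + 4*(-282/(-6)) = -8 + 4*(-282*(-1/6)) = -8 + 4*47 = -8 + 188 = 180)
D = 180
D**2 = 180**2 = 32400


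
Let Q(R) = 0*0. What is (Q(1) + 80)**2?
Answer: 6400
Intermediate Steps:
Q(R) = 0
(Q(1) + 80)**2 = (0 + 80)**2 = 80**2 = 6400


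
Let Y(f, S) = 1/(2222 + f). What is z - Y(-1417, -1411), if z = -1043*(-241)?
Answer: 202347214/805 ≈ 2.5136e+5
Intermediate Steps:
z = 251363
z - Y(-1417, -1411) = 251363 - 1/(2222 - 1417) = 251363 - 1/805 = 202347214/805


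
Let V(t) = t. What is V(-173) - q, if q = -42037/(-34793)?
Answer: -6061226/34793 ≈ -174.21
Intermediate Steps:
q = 42037/34793 (q = -42037*(-1/34793) = 42037/34793 ≈ 1.2082)
V(-173) - q = -173 - 1*42037/34793 = -173 - 42037/34793 = -6061226/34793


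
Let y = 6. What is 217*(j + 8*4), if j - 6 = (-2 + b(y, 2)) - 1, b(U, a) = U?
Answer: 8897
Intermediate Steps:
j = 9 (j = 6 + ((-2 + 6) - 1) = 6 + (4 - 1) = 6 + 3 = 9)
217*(j + 8*4) = 217*(9 + 8*4) = 217*(9 + 32) = 217*41 = 8897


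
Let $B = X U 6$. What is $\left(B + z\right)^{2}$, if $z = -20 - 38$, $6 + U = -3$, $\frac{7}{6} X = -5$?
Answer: $\frac{1473796}{49} \approx 30077.0$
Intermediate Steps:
$X = - \frac{30}{7}$ ($X = \frac{6}{7} \left(-5\right) = - \frac{30}{7} \approx -4.2857$)
$U = -9$ ($U = -6 - 3 = -9$)
$B = \frac{1620}{7}$ ($B = \left(- \frac{30}{7}\right) \left(-9\right) 6 = \frac{270}{7} \cdot 6 = \frac{1620}{7} \approx 231.43$)
$z = -58$ ($z = -20 - 38 = -58$)
$\left(B + z\right)^{2} = \left(\frac{1620}{7} - 58\right)^{2} = \left(\frac{1214}{7}\right)^{2} = \frac{1473796}{49}$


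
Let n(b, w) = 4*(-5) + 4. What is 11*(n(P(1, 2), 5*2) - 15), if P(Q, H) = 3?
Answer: -341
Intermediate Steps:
n(b, w) = -16 (n(b, w) = -20 + 4 = -16)
11*(n(P(1, 2), 5*2) - 15) = 11*(-16 - 15) = 11*(-31) = -341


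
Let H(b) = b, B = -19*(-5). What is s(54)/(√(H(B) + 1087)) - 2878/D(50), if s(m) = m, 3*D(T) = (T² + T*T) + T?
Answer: -4317/2525 + 9*√1182/197 ≈ -0.13903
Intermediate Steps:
D(T) = T/3 + 2*T²/3 (D(T) = ((T² + T*T) + T)/3 = ((T² + T²) + T)/3 = (2*T² + T)/3 = (T + 2*T²)/3 = T/3 + 2*T²/3)
B = 95
s(54)/(√(H(B) + 1087)) - 2878/D(50) = 54/(√(95 + 1087)) - 2878*3/(50*(1 + 2*50)) = 54/(√1182) - 2878*3/(50*(1 + 100)) = 54*(√1182/1182) - 2878/((⅓)*50*101) = 9*√1182/197 - 2878/5050/3 = 9*√1182/197 - 2878*3/5050 = 9*√1182/197 - 4317/2525 = -4317/2525 + 9*√1182/197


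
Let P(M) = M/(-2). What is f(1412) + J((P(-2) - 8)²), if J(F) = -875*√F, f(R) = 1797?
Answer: -4328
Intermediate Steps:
P(M) = -M/2 (P(M) = M*(-½) = -M/2)
f(1412) + J((P(-2) - 8)²) = 1797 - 875*√((-½*(-2) - 8)²) = 1797 - 875*√((1 - 8)²) = 1797 - 875*√((-7)²) = 1797 - 875*√49 = 1797 - 875*7 = 1797 - 6125 = -4328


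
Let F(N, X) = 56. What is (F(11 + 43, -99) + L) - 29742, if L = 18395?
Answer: -11291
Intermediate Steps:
(F(11 + 43, -99) + L) - 29742 = (56 + 18395) - 29742 = 18451 - 29742 = -11291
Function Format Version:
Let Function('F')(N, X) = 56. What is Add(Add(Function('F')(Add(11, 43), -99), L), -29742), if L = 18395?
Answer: -11291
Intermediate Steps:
Add(Add(Function('F')(Add(11, 43), -99), L), -29742) = Add(Add(56, 18395), -29742) = Add(18451, -29742) = -11291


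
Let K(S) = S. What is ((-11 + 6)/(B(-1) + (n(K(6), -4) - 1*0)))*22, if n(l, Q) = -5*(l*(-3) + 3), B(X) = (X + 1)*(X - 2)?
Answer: -22/15 ≈ -1.4667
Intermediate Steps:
B(X) = (1 + X)*(-2 + X)
n(l, Q) = -15 + 15*l (n(l, Q) = -5*(-3*l + 3) = -5*(3 - 3*l) = -15 + 15*l)
((-11 + 6)/(B(-1) + (n(K(6), -4) - 1*0)))*22 = ((-11 + 6)/((-2 + (-1)**2 - 1*(-1)) + ((-15 + 15*6) - 1*0)))*22 = -5/((-2 + 1 + 1) + ((-15 + 90) + 0))*22 = -5/(0 + (75 + 0))*22 = -5/(0 + 75)*22 = -5/75*22 = -5*1/75*22 = -1/15*22 = -22/15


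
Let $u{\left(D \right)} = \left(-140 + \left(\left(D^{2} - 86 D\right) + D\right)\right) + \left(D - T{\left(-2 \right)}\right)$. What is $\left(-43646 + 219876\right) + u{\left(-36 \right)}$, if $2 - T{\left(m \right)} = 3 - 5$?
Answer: $180406$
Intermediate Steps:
$T{\left(m \right)} = 4$ ($T{\left(m \right)} = 2 - \left(3 - 5\right) = 2 - -2 = 2 + 2 = 4$)
$u{\left(D \right)} = -144 + D^{2} - 84 D$ ($u{\left(D \right)} = \left(-140 + \left(\left(D^{2} - 86 D\right) + D\right)\right) + \left(D - 4\right) = \left(-140 + \left(D^{2} - 85 D\right)\right) + \left(D - 4\right) = \left(-140 + D^{2} - 85 D\right) + \left(-4 + D\right) = -144 + D^{2} - 84 D$)
$\left(-43646 + 219876\right) + u{\left(-36 \right)} = \left(-43646 + 219876\right) - \left(-2880 - 1296\right) = 176230 + \left(-144 + 1296 + 3024\right) = 176230 + 4176 = 180406$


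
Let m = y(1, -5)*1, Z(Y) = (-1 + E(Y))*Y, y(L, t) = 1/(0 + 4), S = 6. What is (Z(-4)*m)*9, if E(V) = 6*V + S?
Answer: 171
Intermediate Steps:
y(L, t) = 1/4
E(V) = 6 + 6*V (E(V) = 6*V + 6 = 6 + 6*V)
Z(Y) = Y*(5 + 6*Y) (Z(Y) = (-1 + (6 + 6*Y))*Y = (5 + 6*Y)*Y = Y*(5 + 6*Y))
m = 1/4 (m = (1/4)*1 = 1/4 ≈ 0.25000)
(Z(-4)*m)*9 = (-4*(5 + 6*(-4))*(1/4))*9 = (-4*(5 - 24)*(1/4))*9 = (-4*(-19)*(1/4))*9 = (76*(1/4))*9 = 19*9 = 171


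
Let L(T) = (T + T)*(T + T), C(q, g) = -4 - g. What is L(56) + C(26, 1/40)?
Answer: 501599/40 ≈ 12540.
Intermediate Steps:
L(T) = 4*T² (L(T) = (2*T)*(2*T) = 4*T²)
L(56) + C(26, 1/40) = 4*56² + (-4 - 1/40) = 4*3136 + (-4 - 1*1/40) = 12544 + (-4 - 1/40) = 12544 - 161/40 = 501599/40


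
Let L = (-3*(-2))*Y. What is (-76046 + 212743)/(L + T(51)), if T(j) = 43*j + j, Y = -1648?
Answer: -136697/7644 ≈ -17.883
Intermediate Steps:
L = -9888 (L = -3*(-2)*(-1648) = 6*(-1648) = -9888)
T(j) = 44*j
(-76046 + 212743)/(L + T(51)) = (-76046 + 212743)/(-9888 + 44*51) = 136697/(-9888 + 2244) = 136697/(-7644) = 136697*(-1/7644) = -136697/7644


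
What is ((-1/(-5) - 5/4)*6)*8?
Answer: -252/5 ≈ -50.400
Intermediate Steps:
((-1/(-5) - 5/4)*6)*8 = ((-1*(-⅕) - 5*¼)*6)*8 = ((⅕ - 5/4)*6)*8 = -21/20*6*8 = -63/10*8 = -252/5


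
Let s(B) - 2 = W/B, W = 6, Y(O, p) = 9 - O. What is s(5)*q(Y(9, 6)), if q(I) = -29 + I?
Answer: -464/5 ≈ -92.800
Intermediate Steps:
s(B) = 2 + 6/B
s(5)*q(Y(9, 6)) = (2 + 6/5)*(-29 + (9 - 1*9)) = (2 + 6*(1/5))*(-29 + (9 - 9)) = (2 + 6/5)*(-29 + 0) = (16/5)*(-29) = -464/5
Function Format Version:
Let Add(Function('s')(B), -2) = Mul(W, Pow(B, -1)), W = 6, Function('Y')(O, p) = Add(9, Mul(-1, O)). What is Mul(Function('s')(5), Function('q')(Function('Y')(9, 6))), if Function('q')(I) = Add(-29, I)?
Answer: Rational(-464, 5) ≈ -92.800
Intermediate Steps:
Function('s')(B) = Add(2, Mul(6, Pow(B, -1)))
Mul(Function('s')(5), Function('q')(Function('Y')(9, 6))) = Mul(Add(2, Mul(6, Pow(5, -1))), Add(-29, Add(9, Mul(-1, 9)))) = Mul(Add(2, Mul(6, Rational(1, 5))), Add(-29, Add(9, -9))) = Mul(Add(2, Rational(6, 5)), Add(-29, 0)) = Mul(Rational(16, 5), -29) = Rational(-464, 5)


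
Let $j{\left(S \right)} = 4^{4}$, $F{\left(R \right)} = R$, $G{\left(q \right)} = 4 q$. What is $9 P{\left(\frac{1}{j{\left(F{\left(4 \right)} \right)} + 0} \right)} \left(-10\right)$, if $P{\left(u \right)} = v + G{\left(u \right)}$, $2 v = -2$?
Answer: $\frac{2835}{32} \approx 88.594$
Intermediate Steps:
$v = -1$ ($v = \frac{1}{2} \left(-2\right) = -1$)
$j{\left(S \right)} = 256$
$P{\left(u \right)} = -1 + 4 u$
$9 P{\left(\frac{1}{j{\left(F{\left(4 \right)} \right)} + 0} \right)} \left(-10\right) = 9 \left(-1 + \frac{4}{256 + 0}\right) \left(-10\right) = 9 \left(-1 + \frac{4}{256}\right) \left(-10\right) = 9 \left(-1 + 4 \cdot \frac{1}{256}\right) \left(-10\right) = 9 \left(-1 + \frac{1}{64}\right) \left(-10\right) = 9 \left(- \frac{63}{64}\right) \left(-10\right) = \left(- \frac{567}{64}\right) \left(-10\right) = \frac{2835}{32}$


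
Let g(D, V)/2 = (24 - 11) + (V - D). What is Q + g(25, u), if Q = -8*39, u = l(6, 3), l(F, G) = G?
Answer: -330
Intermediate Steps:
u = 3
g(D, V) = 26 - 2*D + 2*V (g(D, V) = 2*((24 - 11) + (V - D)) = 2*(13 + (V - D)) = 2*(13 + V - D) = 26 - 2*D + 2*V)
Q = -312
Q + g(25, u) = -312 + (26 - 2*25 + 2*3) = -312 + (26 - 50 + 6) = -312 - 18 = -330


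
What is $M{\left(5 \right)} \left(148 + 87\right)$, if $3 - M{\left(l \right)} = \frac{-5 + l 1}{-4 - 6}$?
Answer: $705$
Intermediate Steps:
$M{\left(l \right)} = \frac{5}{2} + \frac{l}{10}$ ($M{\left(l \right)} = 3 - \frac{-5 + l 1}{-4 - 6} = 3 - \frac{-5 + l}{-10} = 3 - \left(-5 + l\right) \left(- \frac{1}{10}\right) = 3 - \left(\frac{1}{2} - \frac{l}{10}\right) = 3 + \left(- \frac{1}{2} + \frac{l}{10}\right) = \frac{5}{2} + \frac{l}{10}$)
$M{\left(5 \right)} \left(148 + 87\right) = \left(\frac{5}{2} + \frac{1}{10} \cdot 5\right) \left(148 + 87\right) = \left(\frac{5}{2} + \frac{1}{2}\right) 235 = 3 \cdot 235 = 705$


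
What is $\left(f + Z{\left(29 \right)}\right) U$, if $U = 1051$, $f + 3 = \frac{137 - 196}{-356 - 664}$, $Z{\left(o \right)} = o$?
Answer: $\frac{27934529}{1020} \approx 27387.0$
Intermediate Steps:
$f = - \frac{3001}{1020}$ ($f = -3 + \frac{137 - 196}{-356 - 664} = -3 - \frac{59}{-1020} = -3 - - \frac{59}{1020} = -3 + \frac{59}{1020} = - \frac{3001}{1020} \approx -2.9422$)
$\left(f + Z{\left(29 \right)}\right) U = \left(- \frac{3001}{1020} + 29\right) 1051 = \frac{26579}{1020} \cdot 1051 = \frac{27934529}{1020}$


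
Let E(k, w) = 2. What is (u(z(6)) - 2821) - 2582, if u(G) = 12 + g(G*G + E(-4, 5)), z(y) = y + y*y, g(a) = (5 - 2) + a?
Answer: -3622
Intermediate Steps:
g(a) = 3 + a
z(y) = y + y²
u(G) = 17 + G² (u(G) = 12 + (3 + (G*G + 2)) = 12 + (3 + (G² + 2)) = 12 + (3 + (2 + G²)) = 12 + (5 + G²) = 17 + G²)
(u(z(6)) - 2821) - 2582 = ((17 + (6*(1 + 6))²) - 2821) - 2582 = ((17 + (6*7)²) - 2821) - 2582 = ((17 + 42²) - 2821) - 2582 = ((17 + 1764) - 2821) - 2582 = (1781 - 2821) - 2582 = -1040 - 2582 = -3622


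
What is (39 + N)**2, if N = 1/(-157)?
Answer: 37478884/24649 ≈ 1520.5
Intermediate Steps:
N = -1/157 ≈ -0.0063694
(39 + N)**2 = (39 - 1/157)**2 = (6122/157)**2 = 37478884/24649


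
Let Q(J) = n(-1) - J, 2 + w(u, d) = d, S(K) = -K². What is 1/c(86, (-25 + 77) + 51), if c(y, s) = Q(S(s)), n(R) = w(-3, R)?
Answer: 1/10606 ≈ 9.4286e-5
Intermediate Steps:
w(u, d) = -2 + d
n(R) = -2 + R
Q(J) = -3 - J (Q(J) = (-2 - 1) - J = -3 - J)
c(y, s) = -3 + s² (c(y, s) = -3 - (-1)*s² = -3 + s²)
1/c(86, (-25 + 77) + 51) = 1/(-3 + ((-25 + 77) + 51)²) = 1/(-3 + (52 + 51)²) = 1/(-3 + 103²) = 1/(-3 + 10609) = 1/10606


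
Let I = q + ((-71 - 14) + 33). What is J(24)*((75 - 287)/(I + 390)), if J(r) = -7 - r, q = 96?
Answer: 106/7 ≈ 15.143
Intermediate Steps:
I = 44 (I = 96 + ((-71 - 14) + 33) = 96 + (-85 + 33) = 96 - 52 = 44)
J(24)*((75 - 287)/(I + 390)) = (-7 - 1*24)*((75 - 287)/(44 + 390)) = (-7 - 24)*(-212/434) = -(-6572)/434 = -31*(-106/217) = 106/7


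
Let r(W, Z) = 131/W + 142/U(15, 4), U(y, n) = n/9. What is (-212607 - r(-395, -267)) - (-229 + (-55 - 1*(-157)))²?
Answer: -180953583/790 ≈ -2.2906e+5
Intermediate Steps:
U(y, n) = n/9 (U(y, n) = n*(⅑) = n/9)
r(W, Z) = 639/2 + 131/W (r(W, Z) = 131/W + 142/(((⅑)*4)) = 131/W + 142/(4/9) = 131/W + 142*(9/4) = 131/W + 639/2 = 639/2 + 131/W)
(-212607 - r(-395, -267)) - (-229 + (-55 - 1*(-157)))² = (-212607 - (639/2 + 131/(-395))) - (-229 + (-55 - 1*(-157)))² = (-212607 - (639/2 + 131*(-1/395))) - (-229 + (-55 + 157))² = (-212607 - (639/2 - 131/395)) - (-229 + 102)² = (-212607 - 1*252143/790) - 1*(-127)² = (-212607 - 252143/790) - 1*16129 = -168211673/790 - 16129 = -180953583/790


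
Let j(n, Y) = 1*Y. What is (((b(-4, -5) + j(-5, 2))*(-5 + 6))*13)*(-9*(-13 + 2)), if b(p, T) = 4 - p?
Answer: 12870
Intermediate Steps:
j(n, Y) = Y
(((b(-4, -5) + j(-5, 2))*(-5 + 6))*13)*(-9*(-13 + 2)) = ((((4 - 1*(-4)) + 2)*(-5 + 6))*13)*(-9*(-13 + 2)) = ((((4 + 4) + 2)*1)*13)*(-9*(-11)) = (((8 + 2)*1)*13)*99 = ((10*1)*13)*99 = (10*13)*99 = 130*99 = 12870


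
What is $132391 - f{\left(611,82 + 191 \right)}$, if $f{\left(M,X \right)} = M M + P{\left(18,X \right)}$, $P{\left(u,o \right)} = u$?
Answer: $-240948$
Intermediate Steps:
$f{\left(M,X \right)} = 18 + M^{2}$ ($f{\left(M,X \right)} = M M + 18 = M^{2} + 18 = 18 + M^{2}$)
$132391 - f{\left(611,82 + 191 \right)} = 132391 - \left(18 + 611^{2}\right) = 132391 - \left(18 + 373321\right) = 132391 - 373339 = -240948$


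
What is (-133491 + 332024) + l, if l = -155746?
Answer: 42787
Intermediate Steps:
(-133491 + 332024) + l = (-133491 + 332024) - 155746 = 198533 - 155746 = 42787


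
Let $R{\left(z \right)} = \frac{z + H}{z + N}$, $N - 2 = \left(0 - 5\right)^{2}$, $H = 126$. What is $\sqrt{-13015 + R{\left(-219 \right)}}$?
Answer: $\frac{i \sqrt{832929}}{8} \approx 114.08 i$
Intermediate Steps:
$N = 27$ ($N = 2 + \left(0 - 5\right)^{2} = 2 + \left(-5\right)^{2} = 2 + 25 = 27$)
$R{\left(z \right)} = \frac{126 + z}{27 + z}$ ($R{\left(z \right)} = \frac{z + 126}{z + 27} = \frac{126 + z}{27 + z}$)
$\sqrt{-13015 + R{\left(-219 \right)}} = \sqrt{-13015 + \frac{126 - 219}{27 - 219}} = \sqrt{-13015 + \frac{1}{-192} \left(-93\right)} = \sqrt{-13015 - - \frac{31}{64}} = \sqrt{-13015 + \frac{31}{64}} = \sqrt{- \frac{832929}{64}} = \frac{i \sqrt{832929}}{8}$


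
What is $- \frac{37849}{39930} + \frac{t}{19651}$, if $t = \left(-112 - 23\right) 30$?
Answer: $- \frac{905487199}{784664430} \approx -1.154$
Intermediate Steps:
$t = -4050$ ($t = \left(-135\right) 30 = -4050$)
$- \frac{37849}{39930} + \frac{t}{19651} = - \frac{37849}{39930} - \frac{4050}{19651} = - \frac{905487199}{784664430}$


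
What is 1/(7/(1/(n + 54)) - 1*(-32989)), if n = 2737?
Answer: 1/52526 ≈ 1.9038e-5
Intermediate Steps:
1/(7/(1/(n + 54)) - 1*(-32989)) = 1/(7/(1/(2737 + 54)) - 1*(-32989)) = 1/(7/(1/2791) + 32989) = 1/(7*2791 + 32989) = 1/(19537 + 32989) = 1/52526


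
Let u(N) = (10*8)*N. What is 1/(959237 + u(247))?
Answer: 1/978997 ≈ 1.0215e-6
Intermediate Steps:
u(N) = 80*N
1/(959237 + u(247)) = 1/(959237 + 80*247) = 1/(959237 + 19760) = 1/978997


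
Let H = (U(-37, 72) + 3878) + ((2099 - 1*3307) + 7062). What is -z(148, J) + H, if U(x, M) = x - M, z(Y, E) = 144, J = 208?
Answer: 9479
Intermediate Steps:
H = 9623 (H = ((-37 - 1*72) + 3878) + ((2099 - 1*3307) + 7062) = ((-37 - 72) + 3878) + ((2099 - 3307) + 7062) = (-109 + 3878) + (-1208 + 7062) = 3769 + 5854 = 9623)
-z(148, J) + H = -1*144 + 9623 = -144 + 9623 = 9479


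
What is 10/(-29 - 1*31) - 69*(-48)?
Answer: 19871/6 ≈ 3311.8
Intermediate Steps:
10/(-29 - 1*31) - 69*(-48) = 10/(-29 - 31) + 3312 = 10/(-60) + 3312 = 10*(-1/60) + 3312 = -⅙ + 3312 = 19871/6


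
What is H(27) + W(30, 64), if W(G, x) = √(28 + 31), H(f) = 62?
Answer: 62 + √59 ≈ 69.681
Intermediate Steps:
W(G, x) = √59
H(27) + W(30, 64) = 62 + √59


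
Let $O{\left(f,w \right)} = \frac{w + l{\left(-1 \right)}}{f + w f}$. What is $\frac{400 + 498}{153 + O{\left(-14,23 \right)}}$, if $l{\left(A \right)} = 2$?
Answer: $\frac{301728}{51383} \approx 5.8721$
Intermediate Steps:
$O{\left(f,w \right)} = \frac{2 + w}{f + f w}$ ($O{\left(f,w \right)} = \frac{w + 2}{f + w f} = \frac{2 + w}{f + f w}$)
$\frac{400 + 498}{153 + O{\left(-14,23 \right)}} = \frac{400 + 498}{153 + \frac{2 + 23}{\left(-14\right) \left(1 + 23\right)}} = \frac{898}{153 - \frac{1}{14} \cdot \frac{1}{24} \cdot 25} = \frac{898}{153 - \frac{1}{336} \cdot 25} = \frac{898}{153 - \frac{25}{336}} = \frac{898}{\frac{51383}{336}} = 898 \cdot \frac{336}{51383} = \frac{301728}{51383}$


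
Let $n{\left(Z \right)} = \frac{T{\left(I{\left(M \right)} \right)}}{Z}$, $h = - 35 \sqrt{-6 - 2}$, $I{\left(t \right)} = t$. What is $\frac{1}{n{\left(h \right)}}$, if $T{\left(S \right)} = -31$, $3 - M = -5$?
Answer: $\frac{70 i \sqrt{2}}{31} \approx 3.1934 i$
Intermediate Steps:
$M = 8$ ($M = 3 - -5 = 3 + 5 = 8$)
$h = - 70 i \sqrt{2}$ ($h = - 35 \sqrt{-8} = - 35 \cdot 2 i \sqrt{2} = - 70 i \sqrt{2} \approx - 98.995 i$)
$n{\left(Z \right)} = - \frac{31}{Z}$
$\frac{1}{n{\left(h \right)}} = \frac{1}{\left(-31\right) \frac{1}{\left(-70\right) i \sqrt{2}}} = \frac{1}{\left(-31\right) \frac{i \sqrt{2}}{140}} = \frac{1}{\left(- \frac{31}{140}\right) i \sqrt{2}} = \frac{70 i \sqrt{2}}{31}$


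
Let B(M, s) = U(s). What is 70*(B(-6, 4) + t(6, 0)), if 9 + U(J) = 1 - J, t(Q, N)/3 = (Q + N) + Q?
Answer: 1680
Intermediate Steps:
t(Q, N) = 3*N + 6*Q (t(Q, N) = 3*((Q + N) + Q) = 3*((N + Q) + Q) = 3*(N + 2*Q) = 3*N + 6*Q)
U(J) = -8 - J (U(J) = -9 + (1 - J) = -8 - J)
B(M, s) = -8 - s
70*(B(-6, 4) + t(6, 0)) = 70*((-8 - 1*4) + (3*0 + 6*6)) = 70*((-8 - 4) + (0 + 36)) = 70*(-12 + 36) = 70*24 = 1680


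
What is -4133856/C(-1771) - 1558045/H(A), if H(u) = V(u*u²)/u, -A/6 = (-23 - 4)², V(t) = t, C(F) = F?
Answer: 79085661096161/33882552396 ≈ 2334.1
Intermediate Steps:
A = -4374 (A = -6*(-23 - 4)² = -6*(-27)² = -6*729 = -4374)
H(u) = u² (H(u) = (u*u²)/u = u³/u = u²)
-4133856/C(-1771) - 1558045/H(A) = -4133856/(-1771) - 1558045/((-4374)²) = -4133856*(-1/1771) - 1558045/19131876 = 4133856/1771 - 1558045*1/19131876 = 4133856/1771 - 1558045/19131876 = 79085661096161/33882552396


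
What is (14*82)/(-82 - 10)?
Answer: -287/23 ≈ -12.478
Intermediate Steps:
(14*82)/(-82 - 10) = 1148/(-92) = 1148*(-1/92) = -287/23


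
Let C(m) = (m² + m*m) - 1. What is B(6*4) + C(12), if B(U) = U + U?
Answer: 335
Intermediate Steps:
C(m) = -1 + 2*m² (C(m) = (m² + m²) - 1 = 2*m² - 1 = -1 + 2*m²)
B(U) = 2*U
B(6*4) + C(12) = 2*(6*4) + (-1 + 2*12²) = 2*24 + (-1 + 2*144) = 48 + (-1 + 288) = 48 + 287 = 335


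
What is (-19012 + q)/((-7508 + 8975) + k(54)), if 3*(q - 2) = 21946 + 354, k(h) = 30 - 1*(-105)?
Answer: -17365/2403 ≈ -7.2264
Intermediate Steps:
k(h) = 135 (k(h) = 30 + 105 = 135)
q = 22306/3 (q = 2 + (21946 + 354)/3 = 2 + (⅓)*22300 = 2 + 22300/3 = 22306/3 ≈ 7435.3)
(-19012 + q)/((-7508 + 8975) + k(54)) = (-19012 + 22306/3)/((-7508 + 8975) + 135) = -34730/(3*(1467 + 135)) = -34730/3/1602 = -34730/3*1/1602 = -17365/2403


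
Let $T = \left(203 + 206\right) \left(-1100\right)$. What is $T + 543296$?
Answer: $93396$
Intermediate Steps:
$T = -449900$ ($T = 409 \left(-1100\right) = -449900$)
$T + 543296 = -449900 + 543296 = 93396$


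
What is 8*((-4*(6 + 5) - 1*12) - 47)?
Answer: -824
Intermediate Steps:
8*((-4*(6 + 5) - 1*12) - 47) = 8*((-4*11 - 12) - 47) = 8*((-44 - 12) - 47) = 8*(-56 - 47) = 8*(-103) = -824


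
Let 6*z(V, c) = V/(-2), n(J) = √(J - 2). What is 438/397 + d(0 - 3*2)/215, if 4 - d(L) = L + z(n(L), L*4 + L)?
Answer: 19628/17071 + I*√2/1290 ≈ 1.1498 + 0.0010963*I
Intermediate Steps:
n(J) = √(-2 + J)
z(V, c) = -V/12 (z(V, c) = (V/(-2))/6 = (V*(-½))/6 = (-V/2)/6 = -V/12)
d(L) = 4 - L + √(-2 + L)/12 (d(L) = 4 - (L - √(-2 + L)/12) = 4 + (-L + √(-2 + L)/12) = 4 - L + √(-2 + L)/12)
438/397 + d(0 - 3*2)/215 = 438/397 + (4 - (0 - 3*2) + √(-2 + (0 - 3*2))/12)/215 = 438*(1/397) + (4 - (0 - 6) + √(-2 + (0 - 6))/12)*(1/215) = 438/397 + (4 - 1*(-6) + √(-2 - 6)/12)*(1/215) = 438/397 + (4 + 6 + √(-8)/12)*(1/215) = 438/397 + (4 + 6 + (2*I*√2)/12)*(1/215) = 438/397 + (4 + 6 + I*√2/6)*(1/215) = 438/397 + (10 + I*√2/6)*(1/215) = 438/397 + (2/43 + I*√2/1290) = 19628/17071 + I*√2/1290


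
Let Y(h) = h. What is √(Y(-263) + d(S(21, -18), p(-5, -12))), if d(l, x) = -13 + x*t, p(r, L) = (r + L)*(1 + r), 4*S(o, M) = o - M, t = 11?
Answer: 2*√118 ≈ 21.726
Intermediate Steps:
S(o, M) = -M/4 + o/4 (S(o, M) = (o - M)/4 = -M/4 + o/4)
p(r, L) = (1 + r)*(L + r) (p(r, L) = (L + r)*(1 + r) = (1 + r)*(L + r))
d(l, x) = -13 + 11*x (d(l, x) = -13 + x*11 = -13 + 11*x)
√(Y(-263) + d(S(21, -18), p(-5, -12))) = √(-263 + (-13 + 11*(-12 - 5 + (-5)² - 12*(-5)))) = √(-263 + (-13 + 11*(-12 - 5 + 25 + 60))) = √(-263 + (-13 + 11*68)) = √(-263 + (-13 + 748)) = √(-263 + 735) = √472 = 2*√118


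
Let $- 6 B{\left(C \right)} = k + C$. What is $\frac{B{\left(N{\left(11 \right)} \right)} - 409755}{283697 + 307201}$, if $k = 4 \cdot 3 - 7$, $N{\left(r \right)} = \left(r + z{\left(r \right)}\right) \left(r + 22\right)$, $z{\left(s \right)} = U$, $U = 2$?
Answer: $- \frac{614741}{886347} \approx -0.69357$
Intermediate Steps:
$z{\left(s \right)} = 2$
$N{\left(r \right)} = \left(2 + r\right) \left(22 + r\right)$ ($N{\left(r \right)} = \left(r + 2\right) \left(r + 22\right) = \left(2 + r\right) \left(22 + r\right)$)
$k = 5$ ($k = 12 - 7 = 5$)
$B{\left(C \right)} = - \frac{5}{6} - \frac{C}{6}$ ($B{\left(C \right)} = - \frac{5 + C}{6} = - \frac{5}{6} - \frac{C}{6}$)
$\frac{B{\left(N{\left(11 \right)} \right)} - 409755}{283697 + 307201} = \frac{\left(- \frac{5}{6} - \frac{44 + 11^{2} + 24 \cdot 11}{6}\right) - 409755}{283697 + 307201} = \frac{\left(- \frac{5}{6} - \frac{44 + 121 + 264}{6}\right) - 409755}{590898} = \left(\left(- \frac{5}{6} - \frac{143}{2}\right) - 409755\right) \frac{1}{590898} = \left(- \frac{217}{3} - 409755\right) \frac{1}{590898} = \left(- \frac{1229482}{3}\right) \frac{1}{590898} = - \frac{614741}{886347}$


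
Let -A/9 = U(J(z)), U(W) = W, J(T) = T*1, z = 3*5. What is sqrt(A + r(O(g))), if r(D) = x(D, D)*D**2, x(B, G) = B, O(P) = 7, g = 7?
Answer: 4*sqrt(13) ≈ 14.422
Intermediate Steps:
z = 15
J(T) = T
r(D) = D**3 (r(D) = D*D**2 = D**3)
A = -135 (A = -9*15 = -135)
sqrt(A + r(O(g))) = sqrt(-135 + 7**3) = sqrt(-135 + 343) = sqrt(208) = 4*sqrt(13)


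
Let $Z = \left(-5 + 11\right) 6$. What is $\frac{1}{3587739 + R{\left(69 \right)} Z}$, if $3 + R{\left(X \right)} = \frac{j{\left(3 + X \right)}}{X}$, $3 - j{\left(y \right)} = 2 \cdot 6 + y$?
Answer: $\frac{23}{82514541} \approx 2.7874 \cdot 10^{-7}$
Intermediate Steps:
$j{\left(y \right)} = -9 - y$ ($j{\left(y \right)} = 3 - \left(2 \cdot 6 + y\right) = 3 - \left(12 + y\right) = -9 - y$)
$Z = 36$ ($Z = 6 \cdot 6 = 36$)
$R{\left(X \right)} = -3 + \frac{-12 - X}{X}$ ($R{\left(X \right)} = -3 + \frac{-9 - \left(3 + X\right)}{X} = -3 + \frac{-12 - X}{X}$)
$\frac{1}{3587739 + R{\left(69 \right)} Z} = \frac{1}{3587739 + \left(-4 - \frac{12}{69}\right) 36} = \frac{1}{3587739 + \left(-4 - \frac{4}{23}\right) 36} = \frac{1}{3587739 - \frac{3456}{23}} = \frac{1}{\frac{82514541}{23}} = \frac{23}{82514541}$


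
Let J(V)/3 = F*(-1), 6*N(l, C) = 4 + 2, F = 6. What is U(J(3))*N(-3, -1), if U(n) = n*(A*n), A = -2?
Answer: -648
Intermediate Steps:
N(l, C) = 1 (N(l, C) = (4 + 2)/6 = (1/6)*6 = 1)
J(V) = -18 (J(V) = 3*(6*(-1)) = 3*(-6) = -18)
U(n) = -2*n**2 (U(n) = n*(-2*n) = -2*n**2)
U(J(3))*N(-3, -1) = -2*(-18)**2*1 = -2*324*1 = -648*1 = -648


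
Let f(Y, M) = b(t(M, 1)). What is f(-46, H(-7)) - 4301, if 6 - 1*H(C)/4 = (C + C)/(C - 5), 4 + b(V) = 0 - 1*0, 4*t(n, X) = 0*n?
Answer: -4305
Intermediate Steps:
t(n, X) = 0 (t(n, X) = (0*n)/4 = (¼)*0 = 0)
b(V) = -4 (b(V) = -4 + (0 - 1*0) = -4 + (0 + 0) = -4 + 0 = -4)
H(C) = 24 - 8*C/(-5 + C) (H(C) = 24 - 4*(C + C)/(C - 5) = 24 - 4*2*C/(-5 + C) = 24 - 8*C/(-5 + C))
f(Y, M) = -4
f(-46, H(-7)) - 4301 = -4 - 4301 = -4305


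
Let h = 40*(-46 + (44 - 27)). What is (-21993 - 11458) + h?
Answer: -34611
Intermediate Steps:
h = -1160 (h = 40*(-46 + 17) = 40*(-29) = -1160)
(-21993 - 11458) + h = (-21993 - 11458) - 1160 = -33451 - 1160 = -34611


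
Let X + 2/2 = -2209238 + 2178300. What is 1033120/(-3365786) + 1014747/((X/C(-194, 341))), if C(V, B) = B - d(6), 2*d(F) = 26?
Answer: -186715022072376/17355675509 ≈ -10758.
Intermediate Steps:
X = -30939 (X = -1 + (-2209238 + 2178300) = -1 - 30938 = -30939)
d(F) = 13 (d(F) = (1/2)*26 = 13)
C(V, B) = -13 + B (C(V, B) = B - 1*13 = B - 13 = -13 + B)
1033120/(-3365786) + 1014747/((X/C(-194, 341))) = 1033120/(-3365786) + 1014747/((-30939/(-13 + 341))) = 1033120*(-1/3365786) + 1014747/((-30939/328)) = -516560/1682893 + 1014747/((-30939*1/328)) = -516560/1682893 + 1014747/(-30939/328) = -516560/1682893 + 1014747*(-328/30939) = -516560/1682893 - 110945672/10313 = -186715022072376/17355675509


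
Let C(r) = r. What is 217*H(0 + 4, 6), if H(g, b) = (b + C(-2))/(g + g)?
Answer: 217/2 ≈ 108.50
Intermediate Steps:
H(g, b) = (-2 + b)/(2*g) (H(g, b) = (b - 2)/(g + g) = (-2 + b)/((2*g)) = (-2 + b)*(1/(2*g)) = (-2 + b)/(2*g))
217*H(0 + 4, 6) = 217*((-2 + 6)/(2*(0 + 4))) = 217*((½)*4/4) = 217*((½)*(¼)*4) = 217*(½) = 217/2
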